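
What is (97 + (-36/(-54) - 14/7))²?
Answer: 82369/9 ≈ 9152.1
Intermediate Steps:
(97 + (-36/(-54) - 14/7))² = (97 + (-36*(-1/54) - 14*⅐))² = (97 + (⅔ - 2))² = (97 - 4/3)² = (287/3)² = 82369/9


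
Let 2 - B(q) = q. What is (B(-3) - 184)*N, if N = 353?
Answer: -63187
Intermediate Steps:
B(q) = 2 - q
(B(-3) - 184)*N = ((2 - 1*(-3)) - 184)*353 = ((2 + 3) - 184)*353 = (5 - 184)*353 = -179*353 = -63187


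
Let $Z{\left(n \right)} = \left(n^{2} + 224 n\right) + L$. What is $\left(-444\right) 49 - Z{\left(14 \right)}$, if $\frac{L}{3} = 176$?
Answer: $-25616$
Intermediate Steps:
$L = 528$ ($L = 3 \cdot 176 = 528$)
$Z{\left(n \right)} = 528 + n^{2} + 224 n$ ($Z{\left(n \right)} = \left(n^{2} + 224 n\right) + 528 = 528 + n^{2} + 224 n$)
$\left(-444\right) 49 - Z{\left(14 \right)} = \left(-444\right) 49 - \left(528 + 14^{2} + 224 \cdot 14\right) = -21756 - \left(528 + 196 + 3136\right) = -21756 - 3860 = -25616$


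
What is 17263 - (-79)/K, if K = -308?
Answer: 5316925/308 ≈ 17263.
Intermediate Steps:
17263 - (-79)/K = 17263 - (-79)/(-308) = 17263 - (-79)*(-1)/308 = 17263 - 1*79/308 = 17263 - 79/308 = 5316925/308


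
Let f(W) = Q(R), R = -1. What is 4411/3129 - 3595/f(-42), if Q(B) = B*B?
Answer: -11244344/3129 ≈ -3593.6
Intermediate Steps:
Q(B) = B²
f(W) = 1 (f(W) = (-1)² = 1)
4411/3129 - 3595/f(-42) = 4411/3129 - 3595/1 = 4411*(1/3129) - 3595*1 = 4411/3129 - 3595 = -11244344/3129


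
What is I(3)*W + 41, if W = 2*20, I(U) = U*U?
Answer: 401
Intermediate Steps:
I(U) = U²
W = 40
I(3)*W + 41 = 3²*40 + 41 = 9*40 + 41 = 360 + 41 = 401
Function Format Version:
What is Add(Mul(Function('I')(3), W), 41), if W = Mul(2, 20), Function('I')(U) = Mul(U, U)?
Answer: 401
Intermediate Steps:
Function('I')(U) = Pow(U, 2)
W = 40
Add(Mul(Function('I')(3), W), 41) = Add(Mul(Pow(3, 2), 40), 41) = Add(Mul(9, 40), 41) = Add(360, 41) = 401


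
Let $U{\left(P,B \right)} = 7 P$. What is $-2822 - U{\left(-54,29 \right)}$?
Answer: $-2444$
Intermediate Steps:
$-2822 - U{\left(-54,29 \right)} = -2822 - 7 \left(-54\right) = -2822 - -378 = -2822 + 378 = -2444$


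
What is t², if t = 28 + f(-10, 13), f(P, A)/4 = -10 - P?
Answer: 784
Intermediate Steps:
f(P, A) = -40 - 4*P (f(P, A) = 4*(-10 - P) = -40 - 4*P)
t = 28 (t = 28 + (-40 - 4*(-10)) = 28 + (-40 + 40) = 28 + 0 = 28)
t² = 28² = 784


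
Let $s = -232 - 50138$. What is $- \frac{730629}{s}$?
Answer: $\frac{243543}{16790} \approx 14.505$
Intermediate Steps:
$s = -50370$ ($s = -232 - 50138 = -50370$)
$- \frac{730629}{s} = - \frac{730629}{-50370} = \left(-730629\right) \left(- \frac{1}{50370}\right) = \frac{243543}{16790}$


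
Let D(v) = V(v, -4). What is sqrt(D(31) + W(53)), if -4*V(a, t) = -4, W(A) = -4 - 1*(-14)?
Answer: sqrt(11) ≈ 3.3166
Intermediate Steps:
W(A) = 10 (W(A) = -4 + 14 = 10)
V(a, t) = 1 (V(a, t) = -1/4*(-4) = 1)
D(v) = 1
sqrt(D(31) + W(53)) = sqrt(1 + 10) = sqrt(11)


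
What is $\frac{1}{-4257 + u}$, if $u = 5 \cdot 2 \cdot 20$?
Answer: $- \frac{1}{4057} \approx -0.00024649$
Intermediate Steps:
$u = 200$ ($u = 10 \cdot 20 = 200$)
$\frac{1}{-4257 + u} = \frac{1}{-4257 + 200} = \frac{1}{-4057} = - \frac{1}{4057}$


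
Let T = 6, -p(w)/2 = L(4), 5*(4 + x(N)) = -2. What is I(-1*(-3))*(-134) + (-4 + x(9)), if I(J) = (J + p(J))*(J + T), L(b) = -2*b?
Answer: -114612/5 ≈ -22922.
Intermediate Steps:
x(N) = -22/5 (x(N) = -4 + (⅕)*(-2) = -4 - ⅖ = -22/5)
p(w) = 16 (p(w) = -(-4)*4 = -2*(-8) = 16)
I(J) = (6 + J)*(16 + J) (I(J) = (J + 16)*(J + 6) = (16 + J)*(6 + J) = (6 + J)*(16 + J))
I(-1*(-3))*(-134) + (-4 + x(9)) = (96 + (-1*(-3))² + 22*(-1*(-3)))*(-134) + (-4 - 22/5) = (96 + 3² + 22*3)*(-134) - 42/5 = (96 + 9 + 66)*(-134) - 42/5 = 171*(-134) - 42/5 = -22914 - 42/5 = -114612/5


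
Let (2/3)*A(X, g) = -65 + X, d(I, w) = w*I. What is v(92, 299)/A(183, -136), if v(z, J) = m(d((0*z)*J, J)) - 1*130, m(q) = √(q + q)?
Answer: -130/177 ≈ -0.73446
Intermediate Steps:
d(I, w) = I*w
A(X, g) = -195/2 + 3*X/2 (A(X, g) = 3*(-65 + X)/2 = -195/2 + 3*X/2)
m(q) = √2*√q (m(q) = √(2*q) = √2*√q)
v(z, J) = -130 (v(z, J) = √2*√(((0*z)*J)*J) - 1*130 = √2*√((0*J)*J) - 130 = √2*√(0*J) - 130 = √2*√0 - 130 = √2*0 - 130 = 0 - 130 = -130)
v(92, 299)/A(183, -136) = -130/(-195/2 + (3/2)*183) = -130/(-195/2 + 549/2) = -130/177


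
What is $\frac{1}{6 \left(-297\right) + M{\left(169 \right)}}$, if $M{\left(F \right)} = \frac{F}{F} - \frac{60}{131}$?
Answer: $- \frac{131}{233371} \approx -0.00056134$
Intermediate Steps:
$M{\left(F \right)} = \frac{71}{131}$ ($M{\left(F \right)} = 1 - \frac{60}{131} = \frac{71}{131}$)
$\frac{1}{6 \left(-297\right) + M{\left(169 \right)}} = \frac{1}{6 \left(-297\right) + \frac{71}{131}} = \frac{1}{-1782 + \frac{71}{131}} = \frac{1}{- \frac{233371}{131}} = - \frac{131}{233371}$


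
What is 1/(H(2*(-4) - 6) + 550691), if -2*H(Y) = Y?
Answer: 1/550698 ≈ 1.8159e-6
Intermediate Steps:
H(Y) = -Y/2
1/(H(2*(-4) - 6) + 550691) = 1/(-(2*(-4) - 6)/2 + 550691) = 1/(-(-8 - 6)/2 + 550691) = 1/(-1/2*(-14) + 550691) = 1/(7 + 550691) = 1/550698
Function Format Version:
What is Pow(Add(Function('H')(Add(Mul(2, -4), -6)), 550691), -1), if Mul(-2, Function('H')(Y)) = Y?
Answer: Rational(1, 550698) ≈ 1.8159e-6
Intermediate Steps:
Function('H')(Y) = Mul(Rational(-1, 2), Y)
Pow(Add(Function('H')(Add(Mul(2, -4), -6)), 550691), -1) = Pow(Add(Mul(Rational(-1, 2), Add(Mul(2, -4), -6)), 550691), -1) = Pow(Add(Mul(Rational(-1, 2), Add(-8, -6)), 550691), -1) = Pow(Add(Mul(Rational(-1, 2), -14), 550691), -1) = Pow(Add(7, 550691), -1) = Pow(550698, -1) = Rational(1, 550698)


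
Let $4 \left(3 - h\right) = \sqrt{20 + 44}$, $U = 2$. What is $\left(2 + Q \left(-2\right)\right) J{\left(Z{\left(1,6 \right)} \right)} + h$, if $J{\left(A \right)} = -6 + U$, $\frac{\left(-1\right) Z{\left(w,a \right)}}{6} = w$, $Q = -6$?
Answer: $-55$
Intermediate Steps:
$Z{\left(w,a \right)} = - 6 w$
$h = 1$ ($h = 3 - \frac{\sqrt{20 + 44}}{4} = 3 - \frac{\sqrt{64}}{4} = 3 - 2 = 1$)
$J{\left(A \right)} = -4$ ($J{\left(A \right)} = -6 + 2 = -4$)
$\left(2 + Q \left(-2\right)\right) J{\left(Z{\left(1,6 \right)} \right)} + h = \left(2 - -12\right) \left(-4\right) + 1 = \left(2 + 12\right) \left(-4\right) + 1 = 14 \left(-4\right) + 1 = -56 + 1 = -55$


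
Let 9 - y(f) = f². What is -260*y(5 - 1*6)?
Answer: -2080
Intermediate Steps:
y(f) = 9 - f²
-260*y(5 - 1*6) = -260*(9 - (5 - 1*6)²) = -260*(9 - (5 - 6)²) = -260*(9 - 1*(-1)²) = -260*(9 - 1*1) = -260*(9 - 1) = -260*8 = -2080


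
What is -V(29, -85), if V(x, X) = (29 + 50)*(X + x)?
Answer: 4424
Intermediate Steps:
V(x, X) = 79*X + 79*x (V(x, X) = 79*(X + x) = 79*X + 79*x)
-V(29, -85) = -(79*(-85) + 79*29) = -(-6715 + 2291) = -1*(-4424) = 4424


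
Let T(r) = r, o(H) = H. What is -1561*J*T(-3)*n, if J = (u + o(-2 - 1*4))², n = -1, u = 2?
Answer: -74928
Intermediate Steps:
J = 16 (J = (2 + (-2 - 1*4))² = (2 + (-2 - 4))² = (2 - 6)² = (-4)² = 16)
-1561*J*T(-3)*n = -1561*16*(-3)*(-1) = -(-74928)*(-1) = -1561*48 = -74928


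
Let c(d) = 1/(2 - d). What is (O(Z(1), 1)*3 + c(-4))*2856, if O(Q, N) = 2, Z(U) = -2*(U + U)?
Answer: 17612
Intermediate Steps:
Z(U) = -4*U
(O(Z(1), 1)*3 + c(-4))*2856 = (2*3 - 1/(-2 - 4))*2856 = (6 - 1/(-6))*2856 = (6 - 1*(-⅙))*2856 = (6 + ⅙)*2856 = (37/6)*2856 = 17612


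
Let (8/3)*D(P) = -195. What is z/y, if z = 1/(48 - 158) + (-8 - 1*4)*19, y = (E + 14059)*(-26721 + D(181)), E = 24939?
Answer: 50162/229881803085 ≈ 2.1821e-7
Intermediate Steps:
D(P) = -585/8 (D(P) = (3/8)*(-195) = -585/8)
y = -4179669147/4 (y = (24939 + 14059)*(-26721 - 585/8) = 38998*(-214353/8) = -4179669147/4 ≈ -1.0449e+9)
z = -25081/110 (z = 1/(-110) + (-8 - 4)*19 = -1/110 - 12*19 = -1/110 - 228 = -25081/110 ≈ -228.01)
z/y = -25081/(110*(-4179669147/4)) = -25081/110*(-4/4179669147) = 50162/229881803085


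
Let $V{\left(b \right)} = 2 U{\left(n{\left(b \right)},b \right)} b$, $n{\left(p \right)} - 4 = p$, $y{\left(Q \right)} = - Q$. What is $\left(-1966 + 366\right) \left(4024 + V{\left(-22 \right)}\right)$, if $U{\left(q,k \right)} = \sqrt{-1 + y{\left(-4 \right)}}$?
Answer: $-6438400 + 70400 \sqrt{3} \approx -6.3165 \cdot 10^{6}$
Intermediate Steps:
$n{\left(p \right)} = 4 + p$
$U{\left(q,k \right)} = \sqrt{3}$ ($U{\left(q,k \right)} = \sqrt{-1 - -4} = \sqrt{-1 + 4} = \sqrt{3}$)
$V{\left(b \right)} = 2 b \sqrt{3}$ ($V{\left(b \right)} = 2 \sqrt{3} b = 2 b \sqrt{3}$)
$\left(-1966 + 366\right) \left(4024 + V{\left(-22 \right)}\right) = \left(-1966 + 366\right) \left(4024 + 2 \left(-22\right) \sqrt{3}\right) = - 1600 \left(4024 - 44 \sqrt{3}\right) = -6438400 + 70400 \sqrt{3}$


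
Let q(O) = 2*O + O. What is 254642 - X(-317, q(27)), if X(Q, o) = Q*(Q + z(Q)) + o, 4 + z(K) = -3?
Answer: 151853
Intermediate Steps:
q(O) = 3*O
z(K) = -7 (z(K) = -4 - 3 = -7)
X(Q, o) = o + Q*(-7 + Q) (X(Q, o) = Q*(Q - 7) + o = Q*(-7 + Q) + o = o + Q*(-7 + Q))
254642 - X(-317, q(27)) = 254642 - (3*27 + (-317)² - 7*(-317)) = 254642 - (81 + 100489 + 2219) = 254642 - 1*102789 = 254642 - 102789 = 151853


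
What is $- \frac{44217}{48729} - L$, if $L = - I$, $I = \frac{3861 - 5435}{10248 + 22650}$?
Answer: $- \frac{255225052}{267181107} \approx -0.95525$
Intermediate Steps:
$I = - \frac{787}{16449}$ ($I = - \frac{1574}{32898} = \left(-1574\right) \frac{1}{32898} = - \frac{787}{16449} \approx -0.047845$)
$L = \frac{787}{16449}$ ($L = \left(-1\right) \left(- \frac{787}{16449}\right) = \frac{787}{16449} \approx 0.047845$)
$- \frac{44217}{48729} - L = - \frac{44217}{48729} - \frac{787}{16449} = \left(-44217\right) \frac{1}{48729} - \frac{787}{16449} = - \frac{14739}{16243} - \frac{787}{16449} = - \frac{255225052}{267181107}$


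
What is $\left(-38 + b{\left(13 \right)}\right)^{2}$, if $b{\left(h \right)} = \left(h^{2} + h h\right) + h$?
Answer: $97969$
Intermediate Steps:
$b{\left(h \right)} = h + 2 h^{2}$ ($b{\left(h \right)} = \left(h^{2} + h^{2}\right) + h = 2 h^{2} + h = h + 2 h^{2}$)
$\left(-38 + b{\left(13 \right)}\right)^{2} = \left(-38 + 13 \left(1 + 2 \cdot 13\right)\right)^{2} = \left(-38 + 13 \left(1 + 26\right)\right)^{2} = \left(-38 + 13 \cdot 27\right)^{2} = \left(-38 + 351\right)^{2} = 313^{2} = 97969$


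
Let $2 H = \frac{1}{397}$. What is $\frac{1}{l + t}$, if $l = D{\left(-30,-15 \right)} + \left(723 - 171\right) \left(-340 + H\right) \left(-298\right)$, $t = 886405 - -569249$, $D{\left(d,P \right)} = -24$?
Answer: $\frac{397}{22781472942} \approx 1.7426 \cdot 10^{-8}$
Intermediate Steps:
$H = \frac{1}{794}$ ($H = \frac{1}{2 \cdot 397} = \frac{1}{2} \cdot \frac{1}{397} = \frac{1}{794} \approx 0.0012594$)
$t = 1455654$ ($t = 886405 + 569249 = 1455654$)
$l = \frac{22203578304}{397}$ ($l = -24 + \left(723 - 171\right) \left(-340 + \frac{1}{794}\right) \left(-298\right) = -24 + 552 \left(- \frac{269959}{794}\right) \left(-298\right) = -24 - - \frac{22203587832}{397} = -24 + \frac{22203587832}{397} = \frac{22203578304}{397} \approx 5.5928 \cdot 10^{7}$)
$\frac{1}{l + t} = \frac{1}{\frac{22203578304}{397} + 1455654} = \frac{1}{\frac{22781472942}{397}} = \frac{397}{22781472942}$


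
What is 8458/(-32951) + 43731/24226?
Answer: 1236076673/798270926 ≈ 1.5484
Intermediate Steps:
8458/(-32951) + 43731/24226 = 8458*(-1/32951) + 43731*(1/24226) = -8458/32951 + 43731/24226 = 1236076673/798270926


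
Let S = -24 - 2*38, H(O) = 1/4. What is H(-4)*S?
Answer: -25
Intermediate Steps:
H(O) = ¼
S = -100 (S = -24 - 76 = -100)
H(-4)*S = (¼)*(-100) = -25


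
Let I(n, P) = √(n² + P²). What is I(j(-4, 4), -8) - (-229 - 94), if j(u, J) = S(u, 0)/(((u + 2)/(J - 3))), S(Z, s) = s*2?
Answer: 331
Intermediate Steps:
S(Z, s) = 2*s
j(u, J) = 0 (j(u, J) = (2*0)/(((u + 2)/(J - 3))) = 0/(((2 + u)/(-3 + J))) = 0*((-3 + J)/(2 + u)) = 0)
I(n, P) = √(P² + n²)
I(j(-4, 4), -8) - (-229 - 94) = √((-8)² + 0²) - (-229 - 94) = √(64 + 0) - 1*(-323) = √64 + 323 = 8 + 323 = 331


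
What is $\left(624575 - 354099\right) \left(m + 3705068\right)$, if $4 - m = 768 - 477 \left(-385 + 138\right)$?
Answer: $970058116860$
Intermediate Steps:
$m = -118583$ ($m = 4 - \left(768 - 477 \left(-385 + 138\right)\right) = 4 - \left(768 - -117819\right) = 4 - \left(768 + 117819\right) = 4 - 118587 = -118583$)
$\left(624575 - 354099\right) \left(m + 3705068\right) = \left(624575 - 354099\right) \left(-118583 + 3705068\right) = 270476 \cdot 3586485 = 970058116860$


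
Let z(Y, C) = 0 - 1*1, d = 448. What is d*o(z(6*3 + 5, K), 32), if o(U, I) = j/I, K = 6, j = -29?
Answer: -406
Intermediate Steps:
z(Y, C) = -1 (z(Y, C) = 0 - 1 = -1)
o(U, I) = -29/I
d*o(z(6*3 + 5, K), 32) = 448*(-29/32) = -406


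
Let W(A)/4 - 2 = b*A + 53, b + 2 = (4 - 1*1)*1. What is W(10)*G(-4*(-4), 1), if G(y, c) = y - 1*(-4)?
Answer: 5200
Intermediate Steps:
b = 1 (b = -2 + (4 - 1*1)*1 = -2 + (4 - 1)*1 = -2 + 3*1 = -2 + 3 = 1)
G(y, c) = 4 + y (G(y, c) = y + 4 = 4 + y)
W(A) = 220 + 4*A (W(A) = 8 + 4*(1*A + 53) = 8 + 4*(A + 53) = 8 + 4*(53 + A) = 8 + (212 + 4*A) = 220 + 4*A)
W(10)*G(-4*(-4), 1) = (220 + 4*10)*(4 - 4*(-4)) = (220 + 40)*(4 + 16) = 260*20 = 5200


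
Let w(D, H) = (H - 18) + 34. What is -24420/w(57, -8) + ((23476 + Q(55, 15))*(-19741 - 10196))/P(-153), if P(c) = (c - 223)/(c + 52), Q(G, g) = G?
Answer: -71150349987/376 ≈ -1.8923e+8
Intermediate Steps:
P(c) = (-223 + c)/(52 + c)
w(D, H) = 16 + H (w(D, H) = (-18 + H) + 34 = 16 + H)
-24420/w(57, -8) + ((23476 + Q(55, 15))*(-19741 - 10196))/P(-153) = -24420/(16 - 8) + ((23476 + 55)*(-19741 - 10196))/(((-223 - 153)/(52 - 153))) = -24420/8 + (23531*(-29937))/((-376/(-101))) = -24420*⅛ - 704447547/((-1/101*(-376))) = -6105/2 - 704447547/376/101 = -6105/2 - 704447547*101/376 = -6105/2 - 71149202247/376 = -71150349987/376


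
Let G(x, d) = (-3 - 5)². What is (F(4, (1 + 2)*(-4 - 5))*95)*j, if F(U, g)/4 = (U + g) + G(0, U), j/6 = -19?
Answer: -1776120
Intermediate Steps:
j = -114 (j = 6*(-19) = -114)
G(x, d) = 64 (G(x, d) = (-8)² = 64)
F(U, g) = 256 + 4*U + 4*g (F(U, g) = 4*((U + g) + 64) = 4*(64 + U + g) = 256 + 4*U + 4*g)
(F(4, (1 + 2)*(-4 - 5))*95)*j = ((256 + 4*4 + 4*((1 + 2)*(-4 - 5)))*95)*(-114) = ((256 + 16 + 4*(3*(-9)))*95)*(-114) = ((256 + 16 + 4*(-27))*95)*(-114) = ((256 + 16 - 108)*95)*(-114) = (164*95)*(-114) = 15580*(-114) = -1776120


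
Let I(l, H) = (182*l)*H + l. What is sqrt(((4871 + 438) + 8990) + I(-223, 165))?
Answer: I*sqrt(6682614) ≈ 2585.1*I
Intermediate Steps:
I(l, H) = l + 182*H*l (I(l, H) = 182*H*l + l = l + 182*H*l)
sqrt(((4871 + 438) + 8990) + I(-223, 165)) = sqrt(((4871 + 438) + 8990) - 223*(1 + 182*165)) = sqrt((5309 + 8990) - 223*(1 + 30030)) = sqrt(14299 - 223*30031) = sqrt(14299 - 6696913) = sqrt(-6682614) = I*sqrt(6682614)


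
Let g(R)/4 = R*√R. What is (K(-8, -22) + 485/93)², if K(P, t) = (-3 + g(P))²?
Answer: 575861271268/8649 - 194696704*I*√2/31 ≈ 6.6581e+7 - 8.882e+6*I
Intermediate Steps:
g(R) = 4*R^(3/2) (g(R) = 4*(R*√R) = 4*R^(3/2))
K(P, t) = (-3 + 4*P^(3/2))²
(K(-8, -22) + 485/93)² = ((-3 + 4*(-8)^(3/2))² + 485/93)² = ((-3 + 4*(-16*I*√2))² + 485*(1/93))² = ((-3 - 64*I*√2)² + 485/93)² = (485/93 + (-3 - 64*I*√2)²)²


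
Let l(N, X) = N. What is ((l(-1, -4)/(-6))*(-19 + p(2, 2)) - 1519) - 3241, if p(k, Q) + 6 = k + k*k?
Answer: -28579/6 ≈ -4763.2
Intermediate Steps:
p(k, Q) = -6 + k + k² (p(k, Q) = -6 + (k + k*k) = -6 + (k + k²) = -6 + k + k²)
((l(-1, -4)/(-6))*(-19 + p(2, 2)) - 1519) - 3241 = ((-1/(-6))*(-19 + (-6 + 2 + 2²)) - 1519) - 3241 = ((-1*(-⅙))*(-19 + (-6 + 2 + 4)) - 1519) - 3241 = ((-19 + 0)/6 - 1519) - 3241 = ((⅙)*(-19) - 1519) - 3241 = (-19/6 - 1519) - 3241 = -9133/6 - 3241 = -28579/6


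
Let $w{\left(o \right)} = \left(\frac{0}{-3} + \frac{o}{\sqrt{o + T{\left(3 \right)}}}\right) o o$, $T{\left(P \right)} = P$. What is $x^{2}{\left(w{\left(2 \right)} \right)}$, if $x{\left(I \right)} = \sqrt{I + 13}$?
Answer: $13 + \frac{8 \sqrt{5}}{5} \approx 16.578$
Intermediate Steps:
$w{\left(o \right)} = \frac{o^{3}}{\sqrt{3 + o}}$ ($w{\left(o \right)} = \left(\frac{0}{-3} + \frac{o}{\sqrt{o + 3}}\right) o o = \left(0 \left(- \frac{1}{3}\right) + \frac{o}{\sqrt{3 + o}}\right) o o = \left(0 + \frac{o}{\sqrt{3 + o}}\right) o o = \frac{o}{\sqrt{3 + o}} o o = \frac{o^{2}}{\sqrt{3 + o}} o = \frac{o^{3}}{\sqrt{3 + o}}$)
$x{\left(I \right)} = \sqrt{13 + I}$
$x^{2}{\left(w{\left(2 \right)} \right)} = \left(\sqrt{13 + \frac{2^{3}}{\sqrt{3 + 2}}}\right)^{2} = \left(\sqrt{13 + \frac{8}{\sqrt{5}}}\right)^{2} = \left(\sqrt{13 + 8 \frac{\sqrt{5}}{5}}\right)^{2} = \left(\sqrt{13 + \frac{8 \sqrt{5}}{5}}\right)^{2} = 13 + \frac{8 \sqrt{5}}{5}$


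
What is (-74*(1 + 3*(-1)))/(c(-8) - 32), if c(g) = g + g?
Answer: -37/12 ≈ -3.0833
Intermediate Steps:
c(g) = 2*g
(-74*(1 + 3*(-1)))/(c(-8) - 32) = (-74*(1 + 3*(-1)))/(2*(-8) - 32) = (-74*(1 - 3))/(-16 - 32) = -74*(-2)/(-48) = 148*(-1/48) = -37/12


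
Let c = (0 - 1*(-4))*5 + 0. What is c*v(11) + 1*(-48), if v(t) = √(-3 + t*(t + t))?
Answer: -48 + 20*√239 ≈ 261.19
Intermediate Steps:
v(t) = √(-3 + 2*t²) (v(t) = √(-3 + t*(2*t)) = √(-3 + 2*t²))
c = 20 (c = (0 + 4)*5 + 0 = 4*5 + 0 = 20 + 0 = 20)
c*v(11) + 1*(-48) = 20*√(-3 + 2*11²) + 1*(-48) = 20*√(-3 + 2*121) - 48 = 20*√(-3 + 242) - 48 = 20*√239 - 48 = -48 + 20*√239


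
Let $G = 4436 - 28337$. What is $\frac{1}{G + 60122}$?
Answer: $\frac{1}{36221} \approx 2.7608 \cdot 10^{-5}$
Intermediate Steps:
$G = -23901$
$\frac{1}{G + 60122} = \frac{1}{-23901 + 60122} = \frac{1}{36221}$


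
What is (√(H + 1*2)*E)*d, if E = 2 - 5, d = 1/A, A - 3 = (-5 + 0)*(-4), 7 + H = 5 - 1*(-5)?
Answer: -3*√5/23 ≈ -0.29166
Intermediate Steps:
H = 3 (H = -7 + (5 - 1*(-5)) = -7 + (5 + 5) = -7 + 10 = 3)
A = 23 (A = 3 + (-5 + 0)*(-4) = 3 - 5*(-4) = 3 + 20 = 23)
d = 1/23 ≈ 0.043478
E = -3
(√(H + 1*2)*E)*d = (√(3 + 1*2)*(-3))*(1/23) = (√(3 + 2)*(-3))*(1/23) = (√5*(-3))*(1/23) = -3*√5*(1/23) = -3*√5/23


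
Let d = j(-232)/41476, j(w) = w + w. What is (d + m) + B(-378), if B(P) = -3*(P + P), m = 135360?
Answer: 1427064616/10369 ≈ 1.3763e+5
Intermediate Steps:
j(w) = 2*w
B(P) = -6*P
d = -116/10369 (d = (2*(-232))/41476 = -464*1/41476 = -116/10369 ≈ -0.011187)
(d + m) + B(-378) = (-116/10369 + 135360) - 6*(-378) = 1403547724/10369 + 2268 = 1427064616/10369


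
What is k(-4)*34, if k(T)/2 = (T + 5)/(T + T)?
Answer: -17/2 ≈ -8.5000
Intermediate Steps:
k(T) = (5 + T)/T (k(T) = 2*((T + 5)/(T + T)) = 2*((5 + T)/((2*T))) = 2*((5 + T)*(1/(2*T))) = 2*((5 + T)/(2*T)) = (5 + T)/T)
k(-4)*34 = ((5 - 4)/(-4))*34 = -1/4*1*34 = -1/4*34 = -17/2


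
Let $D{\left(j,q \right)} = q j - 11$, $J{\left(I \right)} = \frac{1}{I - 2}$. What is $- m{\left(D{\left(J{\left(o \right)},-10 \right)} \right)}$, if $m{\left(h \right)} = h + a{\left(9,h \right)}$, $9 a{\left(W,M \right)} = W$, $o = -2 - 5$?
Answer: $\frac{80}{9} \approx 8.8889$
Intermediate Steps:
$o = -7$ ($o = -2 - 5 = -7$)
$a{\left(W,M \right)} = \frac{W}{9}$
$J{\left(I \right)} = \frac{1}{-2 + I}$
$D{\left(j,q \right)} = -11 + j q$ ($D{\left(j,q \right)} = j q - 11 = -11 + j q$)
$m{\left(h \right)} = 1 + h$ ($m{\left(h \right)} = h + \frac{1}{9} \cdot 9 = h + 1 = 1 + h$)
$- m{\left(D{\left(J{\left(o \right)},-10 \right)} \right)} = - (1 - \left(11 - \frac{1}{-2 - 7} \left(-10\right)\right)) = - (1 - \left(11 - \frac{1}{-9} \left(-10\right)\right)) = - (1 - \frac{89}{9}) = \left(-1\right) \left(- \frac{80}{9}\right) = \frac{80}{9}$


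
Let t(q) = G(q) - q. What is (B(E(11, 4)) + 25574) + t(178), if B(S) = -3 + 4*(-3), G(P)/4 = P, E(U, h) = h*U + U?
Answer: 26093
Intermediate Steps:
E(U, h) = U + U*h (E(U, h) = U*h + U = U + U*h)
G(P) = 4*P
B(S) = -15 (B(S) = -3 - 12 = -15)
t(q) = 3*q (t(q) = 4*q - q = 3*q)
(B(E(11, 4)) + 25574) + t(178) = (-15 + 25574) + 3*178 = 25559 + 534 = 26093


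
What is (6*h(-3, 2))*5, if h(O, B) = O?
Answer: -90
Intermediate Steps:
(6*h(-3, 2))*5 = (6*(-3))*5 = -18*5 = -90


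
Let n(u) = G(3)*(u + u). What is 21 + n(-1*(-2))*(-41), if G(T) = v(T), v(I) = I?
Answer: -471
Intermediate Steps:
G(T) = T
n(u) = 6*u (n(u) = 3*(u + u) = 3*(2*u) = 6*u)
21 + n(-1*(-2))*(-41) = 21 + (6*(-1*(-2)))*(-41) = 21 + (6*2)*(-41) = 21 + 12*(-41) = 21 - 492 = -471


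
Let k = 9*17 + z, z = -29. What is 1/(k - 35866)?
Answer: -1/35742 ≈ -2.7978e-5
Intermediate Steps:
k = 124 (k = 9*17 - 29 = 153 - 29 = 124)
1/(k - 35866) = 1/(124 - 35866) = 1/(-35742) = -1/35742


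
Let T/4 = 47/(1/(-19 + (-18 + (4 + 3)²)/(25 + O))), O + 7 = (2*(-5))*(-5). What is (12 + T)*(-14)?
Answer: 826882/17 ≈ 48640.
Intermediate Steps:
O = 43 (O = -7 + (2*(-5))*(-5) = -7 - 10*(-5) = -7 + 50 = 43)
T = -59267/17 (T = 4*(47/(1/(-19 + (-18 + (4 + 3)²)/(25 + 43)))) = 4*(47/(1/(-19 + (-18 + 7²)/68))) = 4*(47/(1/(-19 + (-18 + 49)*(1/68)))) = 4*(47/(1/(-19 + 31*(1/68)))) = 4*(47/(1/(-19 + 31/68))) = 4*(47/(1/(-1261/68))) = 4*(47/(-68/1261)) = 4*(47*(-1261/68)) = 4*(-59267/68) = -59267/17 ≈ -3486.3)
(12 + T)*(-14) = (12 - 59267/17)*(-14) = -59063/17*(-14) = 826882/17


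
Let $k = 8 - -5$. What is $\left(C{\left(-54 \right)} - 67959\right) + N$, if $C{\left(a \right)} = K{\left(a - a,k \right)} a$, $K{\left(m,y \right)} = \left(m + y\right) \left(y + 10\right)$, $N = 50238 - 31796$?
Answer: $-65663$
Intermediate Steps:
$k = 13$ ($k = 8 + 5 = 13$)
$N = 18442$ ($N = 50238 - 31796 = 18442$)
$K{\left(m,y \right)} = \left(10 + y\right) \left(m + y\right)$ ($K{\left(m,y \right)} = \left(m + y\right) \left(10 + y\right) = \left(10 + y\right) \left(m + y\right)$)
$C{\left(a \right)} = 299 a$ ($C{\left(a \right)} = \left(13^{2} + 10 \left(a - a\right) + 10 \cdot 13 + \left(a - a\right) 13\right) a = \left(169 + 10 \cdot 0 + 130 + 0 \cdot 13\right) a = \left(169 + 0 + 130 + 0\right) a = 299 a$)
$\left(C{\left(-54 \right)} - 67959\right) + N = \left(299 \left(-54\right) - 67959\right) + 18442 = \left(-16146 - 67959\right) + 18442 = -84105 + 18442 = -65663$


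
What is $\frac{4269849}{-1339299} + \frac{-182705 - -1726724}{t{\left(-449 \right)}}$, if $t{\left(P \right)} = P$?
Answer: $- \frac{689940088294}{200448417} \approx -3442.0$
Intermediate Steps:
$\frac{4269849}{-1339299} + \frac{-182705 - -1726724}{t{\left(-449 \right)}} = \frac{4269849}{-1339299} + \frac{-182705 - -1726724}{-449} = 4269849 \left(- \frac{1}{1339299}\right) + \left(-182705 + 1726724\right) \left(- \frac{1}{449}\right) = - \frac{1423283}{446433} + 1544019 \left(- \frac{1}{449}\right) = - \frac{1423283}{446433} - \frac{1544019}{449} = - \frac{689940088294}{200448417}$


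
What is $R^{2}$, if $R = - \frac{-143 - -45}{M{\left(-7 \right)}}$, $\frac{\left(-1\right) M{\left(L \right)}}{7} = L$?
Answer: $4$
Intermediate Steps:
$M{\left(L \right)} = - 7 L$
$R = 2$ ($R = - \frac{-143 - -45}{\left(-7\right) \left(-7\right)} = - \frac{-143 + 45}{49} = - \frac{-98}{49} = \left(-1\right) \left(-2\right) = 2$)
$R^{2} = 2^{2} = 4$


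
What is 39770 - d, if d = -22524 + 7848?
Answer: 54446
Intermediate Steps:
d = -14676
39770 - d = 39770 - 1*(-14676) = 39770 + 14676 = 54446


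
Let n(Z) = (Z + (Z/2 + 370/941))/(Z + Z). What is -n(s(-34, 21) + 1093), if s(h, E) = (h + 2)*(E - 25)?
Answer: -93179/124212 ≈ -0.75016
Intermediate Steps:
s(h, E) = (-25 + E)*(2 + h) (s(h, E) = (2 + h)*(-25 + E) = (-25 + E)*(2 + h))
n(Z) = (370/941 + 3*Z/2)/(2*Z) (n(Z) = (Z + (Z*(½) + 370*(1/941)))/((2*Z)) = (Z + (Z/2 + 370/941))*(1/(2*Z)) = (Z + (370/941 + Z/2))*(1/(2*Z)) = (370/941 + 3*Z/2)*(1/(2*Z)) = (370/941 + 3*Z/2)/(2*Z))
-n(s(-34, 21) + 1093) = -(740 + 2823*((-50 - 25*(-34) + 2*21 + 21*(-34)) + 1093))/(3764*((-50 - 25*(-34) + 2*21 + 21*(-34)) + 1093)) = -(740 + 2823*((-50 + 850 + 42 - 714) + 1093))/(3764*((-50 + 850 + 42 - 714) + 1093)) = -(740 + 2823*(128 + 1093))/(3764*(128 + 1093)) = -(740 + 2823*1221)/(3764*1221) = -(740 + 3446883)/(3764*1221) = -3447623/(3764*1221) = -1*93179/124212 = -93179/124212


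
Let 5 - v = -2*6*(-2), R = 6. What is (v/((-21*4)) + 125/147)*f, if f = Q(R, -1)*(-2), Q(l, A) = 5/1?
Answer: -1055/98 ≈ -10.765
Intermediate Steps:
Q(l, A) = 5 (Q(l, A) = 5*1 = 5)
v = -19 (v = 5 - (-2*6)*(-2) = 5 - (-12)*(-2) = 5 - 1*24 = 5 - 24 = -19)
f = -10 (f = 5*(-2) = -10)
(v/((-21*4)) + 125/147)*f = (-19/((-21*4)) + 125/147)*(-10) = (-19/(-84) + 125*(1/147))*(-10) = (-19*(-1/84) + 125/147)*(-10) = (19/84 + 125/147)*(-10) = (211/196)*(-10) = -1055/98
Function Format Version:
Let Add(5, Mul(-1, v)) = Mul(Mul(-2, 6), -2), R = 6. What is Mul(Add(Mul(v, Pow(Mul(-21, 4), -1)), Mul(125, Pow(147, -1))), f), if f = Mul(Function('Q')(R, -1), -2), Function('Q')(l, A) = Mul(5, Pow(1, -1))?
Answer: Rational(-1055, 98) ≈ -10.765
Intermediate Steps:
Function('Q')(l, A) = 5 (Function('Q')(l, A) = Mul(5, 1) = 5)
v = -19 (v = Add(5, Mul(-1, Mul(Mul(-2, 6), -2))) = Add(5, Mul(-1, Mul(-12, -2))) = Add(5, Mul(-1, 24)) = Add(5, -24) = -19)
f = -10 (f = Mul(5, -2) = -10)
Mul(Add(Mul(v, Pow(Mul(-21, 4), -1)), Mul(125, Pow(147, -1))), f) = Mul(Add(Mul(-19, Pow(Mul(-21, 4), -1)), Mul(125, Pow(147, -1))), -10) = Mul(Add(Mul(-19, Pow(-84, -1)), Mul(125, Rational(1, 147))), -10) = Mul(Add(Mul(-19, Rational(-1, 84)), Rational(125, 147)), -10) = Mul(Add(Rational(19, 84), Rational(125, 147)), -10) = Mul(Rational(211, 196), -10) = Rational(-1055, 98)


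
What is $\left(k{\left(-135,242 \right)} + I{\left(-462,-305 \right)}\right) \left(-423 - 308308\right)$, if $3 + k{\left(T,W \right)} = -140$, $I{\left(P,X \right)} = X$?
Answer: $138311488$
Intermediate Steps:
$k{\left(T,W \right)} = -143$ ($k{\left(T,W \right)} = -3 - 140 = -143$)
$\left(k{\left(-135,242 \right)} + I{\left(-462,-305 \right)}\right) \left(-423 - 308308\right) = \left(-143 - 305\right) \left(-423 - 308308\right) = \left(-448\right) \left(-308731\right) = 138311488$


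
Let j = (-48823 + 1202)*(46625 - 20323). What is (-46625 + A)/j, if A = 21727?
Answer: 12449/626263771 ≈ 1.9878e-5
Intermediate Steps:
j = -1252527542 (j = -47621*26302 = -1252527542)
(-46625 + A)/j = (-46625 + 21727)/(-1252527542) = -24898*(-1/1252527542) = 12449/626263771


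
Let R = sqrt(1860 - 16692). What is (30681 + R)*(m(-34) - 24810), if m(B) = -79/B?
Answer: -25878226941/34 - 5060766*I*sqrt(103)/17 ≈ -7.6112e+8 - 3.0212e+6*I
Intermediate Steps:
R = 12*I*sqrt(103) (R = sqrt(-14832) = 12*I*sqrt(103) ≈ 121.79*I)
(30681 + R)*(m(-34) - 24810) = (30681 + 12*I*sqrt(103))*(-79/(-34) - 24810) = (30681 + 12*I*sqrt(103))*(-79*(-1/34) - 24810) = (30681 + 12*I*sqrt(103))*(79/34 - 24810) = (30681 + 12*I*sqrt(103))*(-843461/34) = -25878226941/34 - 5060766*I*sqrt(103)/17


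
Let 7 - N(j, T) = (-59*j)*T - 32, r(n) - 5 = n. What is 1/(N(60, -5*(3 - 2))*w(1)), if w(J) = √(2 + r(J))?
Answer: -√2/70644 ≈ -2.0019e-5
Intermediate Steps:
r(n) = 5 + n
N(j, T) = 39 + 59*T*j (N(j, T) = 7 - ((-59*j)*T - 32) = 7 - (-59*T*j - 32) = 7 - (-32 - 59*T*j) = 7 + (32 + 59*T*j) = 39 + 59*T*j)
w(J) = √(7 + J) (w(J) = √(2 + (5 + J)) = √(7 + J))
1/(N(60, -5*(3 - 2))*w(1)) = 1/((39 + 59*(-5*(3 - 2))*60)*√(7 + 1)) = 1/((39 + 59*(-5*1)*60)*√8) = 1/((39 + 59*(-5)*60)*(2*√2)) = 1/((39 - 17700)*(2*√2)) = 1/(-35322*√2) = -√2/70644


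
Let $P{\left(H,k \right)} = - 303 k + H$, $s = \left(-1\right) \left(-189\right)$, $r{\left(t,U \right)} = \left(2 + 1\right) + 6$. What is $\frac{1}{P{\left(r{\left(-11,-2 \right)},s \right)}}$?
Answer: $- \frac{1}{57258} \approx -1.7465 \cdot 10^{-5}$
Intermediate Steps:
$r{\left(t,U \right)} = 9$ ($r{\left(t,U \right)} = 3 + 6 = 9$)
$s = 189$
$P{\left(H,k \right)} = H - 303 k$
$\frac{1}{P{\left(r{\left(-11,-2 \right)},s \right)}} = \frac{1}{9 - 57267} = \frac{1}{-57258} = - \frac{1}{57258}$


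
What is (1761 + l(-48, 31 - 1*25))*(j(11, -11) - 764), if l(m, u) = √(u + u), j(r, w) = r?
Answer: -1326033 - 1506*√3 ≈ -1.3286e+6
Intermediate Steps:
l(m, u) = √2*√u (l(m, u) = √(2*u) = √2*√u)
(1761 + l(-48, 31 - 1*25))*(j(11, -11) - 764) = (1761 + √2*√(31 - 1*25))*(11 - 764) = (1761 + √2*√(31 - 25))*(-753) = (1761 + √2*√6)*(-753) = (1761 + 2*√3)*(-753) = -1326033 - 1506*√3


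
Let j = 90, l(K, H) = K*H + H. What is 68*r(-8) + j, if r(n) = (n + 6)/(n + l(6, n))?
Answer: 737/8 ≈ 92.125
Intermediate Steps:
l(K, H) = H + H*K (l(K, H) = H*K + H = H + H*K)
r(n) = (6 + n)/(8*n) (r(n) = (n + 6)/(n + n*(1 + 6)) = (6 + n)/(n + n*7) = (6 + n)/(n + 7*n) = (6 + n)/((8*n)) = (6 + n)*(1/(8*n)) = (6 + n)/(8*n))
68*r(-8) + j = 68*((⅛)*(6 - 8)/(-8)) + 90 = 68*((⅛)*(-⅛)*(-2)) + 90 = 68*(1/32) + 90 = 17/8 + 90 = 737/8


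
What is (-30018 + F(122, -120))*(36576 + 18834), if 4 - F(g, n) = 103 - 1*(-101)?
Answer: -1674379380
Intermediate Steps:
F(g, n) = -200 (F(g, n) = 4 - (103 - 1*(-101)) = 4 - (103 + 101) = 4 - 1*204 = 4 - 204 = -200)
(-30018 + F(122, -120))*(36576 + 18834) = (-30018 - 200)*(36576 + 18834) = -30218*55410 = -1674379380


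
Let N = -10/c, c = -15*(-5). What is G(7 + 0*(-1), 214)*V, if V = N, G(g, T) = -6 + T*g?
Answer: -2984/15 ≈ -198.93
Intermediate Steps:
c = 75 (c = -5*(-15) = 75)
N = -2/15 (N = -10/75 = -10*1/75 = -2/15 ≈ -0.13333)
V = -2/15 ≈ -0.13333
G(7 + 0*(-1), 214)*V = (-6 + 214*(7 + 0*(-1)))*(-2/15) = (-6 + 214*(7 + 0))*(-2/15) = (-6 + 214*7)*(-2/15) = (-6 + 1498)*(-2/15) = 1492*(-2/15) = -2984/15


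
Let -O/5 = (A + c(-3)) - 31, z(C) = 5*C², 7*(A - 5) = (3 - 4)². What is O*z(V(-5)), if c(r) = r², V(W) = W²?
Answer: 1843750/7 ≈ 2.6339e+5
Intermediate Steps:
A = 36/7 (A = 5 + (3 - 4)²/7 = 5 + (⅐)*(-1)² = 5 + (⅐)*1 = 5 + ⅐ = 36/7 ≈ 5.1429)
O = 590/7 (O = -5*((36/7 + (-3)²) - 31) = -5*((36/7 + 9) - 31) = -5*(99/7 - 31) = -5*(-118/7) = 590/7 ≈ 84.286)
O*z(V(-5)) = 590*(5*((-5)²)²)/7 = 590*(5*25²)/7 = 590*(5*625)/7 = (590/7)*3125 = 1843750/7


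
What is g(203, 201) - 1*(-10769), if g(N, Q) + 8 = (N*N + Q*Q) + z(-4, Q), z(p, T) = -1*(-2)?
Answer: 92373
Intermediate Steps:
z(p, T) = 2
g(N, Q) = -6 + N**2 + Q**2 (g(N, Q) = -8 + ((N*N + Q*Q) + 2) = -8 + ((N**2 + Q**2) + 2) = -8 + (2 + N**2 + Q**2) = -6 + N**2 + Q**2)
g(203, 201) - 1*(-10769) = (-6 + 203**2 + 201**2) - 1*(-10769) = (-6 + 41209 + 40401) + 10769 = 81604 + 10769 = 92373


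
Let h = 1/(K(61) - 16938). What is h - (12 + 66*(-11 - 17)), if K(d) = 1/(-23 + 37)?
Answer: 435372502/237131 ≈ 1836.0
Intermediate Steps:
K(d) = 1/14
h = -14/237131 (h = 1/(1/14 - 16938) = 1/(-237131/14) = -14/237131 ≈ -5.9039e-5)
h - (12 + 66*(-11 - 17)) = -14/237131 - (12 + 66*(-11 - 17)) = -14/237131 - (12 + 66*(-28)) = -14/237131 - (12 - 1848) = -14/237131 - 1*(-1836) = -14/237131 + 1836 = 435372502/237131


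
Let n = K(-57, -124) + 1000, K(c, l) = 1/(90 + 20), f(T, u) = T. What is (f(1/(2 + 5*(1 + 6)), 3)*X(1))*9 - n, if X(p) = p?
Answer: -4069047/4070 ≈ -999.77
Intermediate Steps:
K(c, l) = 1/110
n = 110001/110 (n = 1/110 + 1000 = 110001/110 ≈ 1000.0)
(f(1/(2 + 5*(1 + 6)), 3)*X(1))*9 - n = (1/(2 + 5*(1 + 6)))*9 - 1*110001/110 = (1/(2 + 5*7))*9 - 110001/110 = (1/(2 + 35))*9 - 110001/110 = (1/37)*9 - 110001/110 = 9/37 - 110001/110 = -4069047/4070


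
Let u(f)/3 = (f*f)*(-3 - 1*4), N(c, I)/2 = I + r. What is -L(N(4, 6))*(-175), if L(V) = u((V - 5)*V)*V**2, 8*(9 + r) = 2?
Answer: -23728302675/64 ≈ -3.7075e+8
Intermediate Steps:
r = -35/4 (r = -9 + (1/8)*2 = -9 + 1/4 = -35/4 ≈ -8.7500)
N(c, I) = -35/2 + 2*I (N(c, I) = 2*(I - 35/4) = 2*(-35/4 + I) = -35/2 + 2*I)
u(f) = -21*f**2 (u(f) = 3*((f*f)*(-3 - 1*4)) = 3*(f**2*(-3 - 4)) = 3*(f**2*(-7)) = 3*(-7*f**2) = -21*f**2)
L(V) = -21*V**4*(-5 + V)**2 (L(V) = (-21*V**2*(V - 5)**2)*V**2 = (-21*V**2*(-5 + V)**2)*V**2 = -21*V**4*(-5 + V)**2)
-L(N(4, 6))*(-175) = -(-21)*(-35/2 + 2*6)**4*(-5 + (-35/2 + 2*6))**2*(-175) = -(-21)*(-35/2 + 12)**4*(-5 + (-35/2 + 12))**2*(-175) = -(-21)*(-11/2)**4*(-5 - 11/2)**2*(-175) = -(-21)*14641*(-21/2)**2/16*(-175) = -(-21)*14641*441/(16*4)*(-175) = -1*(-135590301/64)*(-175) = (135590301/64)*(-175) = -23728302675/64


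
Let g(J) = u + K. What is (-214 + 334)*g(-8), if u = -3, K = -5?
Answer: -960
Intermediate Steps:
g(J) = -8 (g(J) = -3 - 5 = -8)
(-214 + 334)*g(-8) = (-214 + 334)*(-8) = 120*(-8) = -960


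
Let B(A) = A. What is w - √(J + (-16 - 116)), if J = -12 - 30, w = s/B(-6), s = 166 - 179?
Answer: 13/6 - I*√174 ≈ 2.1667 - 13.191*I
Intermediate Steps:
s = -13
w = 13/6 (w = -13/(-6) = -13*(-⅙) = 13/6 ≈ 2.1667)
J = -42
w - √(J + (-16 - 116)) = 13/6 - √(-42 + (-16 - 116)) = 13/6 - √(-42 - 132) = 13/6 - √(-174) = 13/6 - I*√174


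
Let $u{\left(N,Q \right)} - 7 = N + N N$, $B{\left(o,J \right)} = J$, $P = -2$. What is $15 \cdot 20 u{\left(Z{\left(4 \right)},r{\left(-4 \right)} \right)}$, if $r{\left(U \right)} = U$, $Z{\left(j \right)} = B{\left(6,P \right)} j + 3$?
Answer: $8100$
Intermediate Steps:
$Z{\left(j \right)} = 3 - 2 j$ ($Z{\left(j \right)} = - 2 j + 3 = 3 - 2 j$)
$u{\left(N,Q \right)} = 7 + N + N^{2}$ ($u{\left(N,Q \right)} = 7 + \left(N + N N\right) = 7 + \left(N + N^{2}\right) = 7 + N + N^{2}$)
$15 \cdot 20 u{\left(Z{\left(4 \right)},r{\left(-4 \right)} \right)} = 15 \cdot 20 \left(7 + \left(3 - 8\right) + \left(3 - 8\right)^{2}\right) = 300 \left(7 + \left(3 - 8\right) + \left(3 - 8\right)^{2}\right) = 300 \left(7 - 5 + \left(-5\right)^{2}\right) = 300 \left(7 - 5 + 25\right) = 300 \cdot 27 = 8100$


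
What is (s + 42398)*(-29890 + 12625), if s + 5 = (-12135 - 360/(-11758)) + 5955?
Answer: -3675656466855/5879 ≈ -6.2522e+8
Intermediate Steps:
s = -36361435/5879 (s = -5 + ((-12135 - 360/(-11758)) + 5955) = -5 + ((-12135 - 360*(-1/11758)) + 5955) = -5 + ((-12135 + 180/5879) + 5955) = -5 + (-71341485/5879 + 5955) = -5 - 36332040/5879 = -36361435/5879 ≈ -6185.0)
(s + 42398)*(-29890 + 12625) = (-36361435/5879 + 42398)*(-29890 + 12625) = (212896407/5879)*(-17265) = -3675656466855/5879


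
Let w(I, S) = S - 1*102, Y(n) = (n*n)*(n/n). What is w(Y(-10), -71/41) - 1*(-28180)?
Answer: 1151127/41 ≈ 28076.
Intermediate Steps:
Y(n) = n² (Y(n) = n²*1 = n²)
w(I, S) = -102 + S (w(I, S) = S - 102 = -102 + S)
w(Y(-10), -71/41) - 1*(-28180) = (-102 - 71/41) - 1*(-28180) = (-102 - 71*1/41) + 28180 = (-102 - 71/41) + 28180 = -4253/41 + 28180 = 1151127/41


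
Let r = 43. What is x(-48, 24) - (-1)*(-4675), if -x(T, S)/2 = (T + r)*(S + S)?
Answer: -4195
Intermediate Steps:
x(T, S) = -4*S*(43 + T) (x(T, S) = -2*(T + 43)*(S + S) = -2*(43 + T)*2*S = -4*S*(43 + T))
x(-48, 24) - (-1)*(-4675) = -4*24*(43 - 48) - (-1)*(-4675) = -4*24*(-5) - 1*4675 = 480 - 4675 = -4195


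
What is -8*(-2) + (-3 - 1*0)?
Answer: 13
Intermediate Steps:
-8*(-2) + (-3 - 1*0) = 16 + (-3 + 0) = 16 - 3 = 13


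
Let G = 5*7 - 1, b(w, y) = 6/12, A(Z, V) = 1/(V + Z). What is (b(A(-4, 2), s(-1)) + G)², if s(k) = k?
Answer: 4761/4 ≈ 1190.3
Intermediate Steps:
b(w, y) = ½ (b(w, y) = 6*(1/12) = ½)
G = 34 (G = 35 - 1 = 34)
(b(A(-4, 2), s(-1)) + G)² = (½ + 34)² = (69/2)² = 4761/4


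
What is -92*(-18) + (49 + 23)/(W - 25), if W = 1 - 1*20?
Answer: 18198/11 ≈ 1654.4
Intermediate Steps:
W = -19 (W = 1 - 20 = -19)
-92*(-18) + (49 + 23)/(W - 25) = -92*(-18) + (49 + 23)/(-19 - 25) = 1656 + 72/(-44) = 1656 + 72*(-1/44) = 1656 - 18/11 = 18198/11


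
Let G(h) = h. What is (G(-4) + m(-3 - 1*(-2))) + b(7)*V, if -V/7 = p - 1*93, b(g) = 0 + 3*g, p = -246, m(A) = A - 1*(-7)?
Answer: 49835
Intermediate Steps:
m(A) = 7 + A (m(A) = A + 7 = 7 + A)
b(g) = 3*g
V = 2373 (V = -7*(-246 - 1*93) = -7*(-246 - 93) = -7*(-339) = 2373)
(G(-4) + m(-3 - 1*(-2))) + b(7)*V = (-4 + (7 + (-3 - 1*(-2)))) + (3*7)*2373 = (-4 + (7 + (-3 + 2))) + 21*2373 = (-4 + (7 - 1)) + 49833 = (-4 + 6) + 49833 = 2 + 49833 = 49835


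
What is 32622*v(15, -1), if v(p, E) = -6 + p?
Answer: 293598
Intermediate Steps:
32622*v(15, -1) = 32622*(-6 + 15) = 32622*9 = 293598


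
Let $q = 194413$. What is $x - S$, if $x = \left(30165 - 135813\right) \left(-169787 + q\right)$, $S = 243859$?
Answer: $-2601931507$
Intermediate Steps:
$x = -2601687648$ ($x = \left(30165 - 135813\right) \left(-169787 + 194413\right) = \left(-105648\right) 24626 = -2601687648$)
$x - S = -2601687648 - 243859 = -2601931507$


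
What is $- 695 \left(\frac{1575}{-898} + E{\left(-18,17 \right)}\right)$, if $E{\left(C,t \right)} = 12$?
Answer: $- \frac{6394695}{898} \approx -7121.0$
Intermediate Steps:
$- 695 \left(\frac{1575}{-898} + E{\left(-18,17 \right)}\right) = - 695 \left(\frac{1575}{-898} + 12\right) = - 695 \left(1575 \left(- \frac{1}{898}\right) + 12\right) = - 695 \left(- \frac{1575}{898} + 12\right) = \left(-695\right) \frac{9201}{898} = - \frac{6394695}{898}$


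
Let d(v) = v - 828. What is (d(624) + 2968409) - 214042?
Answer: 2754163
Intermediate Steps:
d(v) = -828 + v
(d(624) + 2968409) - 214042 = ((-828 + 624) + 2968409) - 214042 = (-204 + 2968409) - 214042 = 2968205 - 214042 = 2754163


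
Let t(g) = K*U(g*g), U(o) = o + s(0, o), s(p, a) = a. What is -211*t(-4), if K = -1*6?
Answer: 40512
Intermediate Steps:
U(o) = 2*o (U(o) = o + o = 2*o)
K = -6
t(g) = -12*g² (t(g) = -12*g*g = -12*g²)
-211*t(-4) = -(-2532)*(-4)² = -(-2532)*16 = -211*(-192) = 40512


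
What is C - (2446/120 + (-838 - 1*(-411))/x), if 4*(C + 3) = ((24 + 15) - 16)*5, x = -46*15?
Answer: 546/115 ≈ 4.7478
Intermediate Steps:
x = -690
C = 103/4 (C = -3 + (((24 + 15) - 16)*5)/4 = -3 + ((39 - 16)*5)/4 = -3 + (23*5)/4 = -3 + (¼)*115 = -3 + 115/4 = 103/4 ≈ 25.750)
C - (2446/120 + (-838 - 1*(-411))/x) = 103/4 - (2446/120 + (-838 - 1*(-411))/(-690)) = 103/4 - (2446*(1/120) + (-838 + 411)*(-1/690)) = 103/4 - (1223/60 - 427*(-1/690)) = 103/4 - (1223/60 + 427/690) = 103/4 - 1*9661/460 = 103/4 - 9661/460 = 546/115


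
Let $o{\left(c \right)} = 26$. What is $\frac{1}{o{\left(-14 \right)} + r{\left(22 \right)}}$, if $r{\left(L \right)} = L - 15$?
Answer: $\frac{1}{33} \approx 0.030303$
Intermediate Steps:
$r{\left(L \right)} = -15 + L$
$\frac{1}{o{\left(-14 \right)} + r{\left(22 \right)}} = \frac{1}{26 + \left(-15 + 22\right)} = \frac{1}{26 + 7} = \frac{1}{33}$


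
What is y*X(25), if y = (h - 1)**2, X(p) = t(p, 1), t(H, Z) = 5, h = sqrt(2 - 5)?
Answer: 5*(1 - I*sqrt(3))**2 ≈ -10.0 - 17.32*I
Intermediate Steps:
h = I*sqrt(3) (h = sqrt(-3) = I*sqrt(3) ≈ 1.732*I)
X(p) = 5
y = (-1 + I*sqrt(3))**2 (y = (I*sqrt(3) - 1)**2 = (-1 + I*sqrt(3))**2 ≈ -2.0 - 3.4641*I)
y*X(25) = (1 - I*sqrt(3))**2*5 = 5*(1 - I*sqrt(3))**2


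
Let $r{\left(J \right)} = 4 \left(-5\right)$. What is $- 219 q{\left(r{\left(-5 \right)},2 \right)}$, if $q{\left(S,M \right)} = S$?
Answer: $4380$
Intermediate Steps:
$r{\left(J \right)} = -20$
$- 219 q{\left(r{\left(-5 \right)},2 \right)} = \left(-219\right) \left(-20\right) = 4380$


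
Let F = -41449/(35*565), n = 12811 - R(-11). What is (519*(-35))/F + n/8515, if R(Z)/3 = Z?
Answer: 235325384737/27149095 ≈ 8667.9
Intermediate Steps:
R(Z) = 3*Z
n = 12844 (n = 12811 - 3*(-11) = 12811 - 1*(-33) = 12811 + 33 = 12844)
F = -41449/19775 ≈ -2.0960
(519*(-35))/F + n/8515 = (519*(-35))/(-41449/19775) + 12844/8515 = -18165*(-19775/41449) + 12844*(1/8515) = 359212875/41449 + 988/655 = 235325384737/27149095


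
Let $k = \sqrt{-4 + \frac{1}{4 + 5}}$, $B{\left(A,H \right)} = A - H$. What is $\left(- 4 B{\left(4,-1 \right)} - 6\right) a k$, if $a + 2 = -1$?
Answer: $26 i \sqrt{35} \approx 153.82 i$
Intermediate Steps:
$a = -3$ ($a = -2 - 1 = -3$)
$k = \frac{i \sqrt{35}}{3}$ ($k = \sqrt{-4 + \frac{1}{9}} = \sqrt{- \frac{35}{9}} = \frac{i \sqrt{35}}{3} \approx 1.972 i$)
$\left(- 4 B{\left(4,-1 \right)} - 6\right) a k = \left(- 4 \left(4 - -1\right) - 6\right) \left(- 3 \frac{i \sqrt{35}}{3}\right) = \left(- 4 \left(4 + 1\right) - 6\right) \left(- i \sqrt{35}\right) = \left(\left(-4\right) 5 - 6\right) \left(- i \sqrt{35}\right) = \left(-20 - 6\right) \left(- i \sqrt{35}\right) = - 26 \left(- i \sqrt{35}\right) = 26 i \sqrt{35}$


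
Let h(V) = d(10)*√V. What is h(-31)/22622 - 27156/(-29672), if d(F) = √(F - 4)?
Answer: 6789/7418 + I*√186/22622 ≈ 0.91521 + 0.00060287*I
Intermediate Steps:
d(F) = √(-4 + F)
h(V) = √6*√V (h(V) = √(-4 + 10)*√V = √6*√V)
h(-31)/22622 - 27156/(-29672) = (√6*√(-31))/22622 - 27156/(-29672) = (√6*(I*√31))*(1/22622) - 27156*(-1/29672) = (I*√186)*(1/22622) + 6789/7418 = I*√186/22622 + 6789/7418 = 6789/7418 + I*√186/22622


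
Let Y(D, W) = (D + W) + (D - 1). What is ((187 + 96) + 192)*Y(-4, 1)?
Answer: -3800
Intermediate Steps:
Y(D, W) = -1 + W + 2*D (Y(D, W) = (D + W) + (-1 + D) = -1 + W + 2*D)
((187 + 96) + 192)*Y(-4, 1) = ((187 + 96) + 192)*(-1 + 1 + 2*(-4)) = (283 + 192)*(-1 + 1 - 8) = 475*(-8) = -3800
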